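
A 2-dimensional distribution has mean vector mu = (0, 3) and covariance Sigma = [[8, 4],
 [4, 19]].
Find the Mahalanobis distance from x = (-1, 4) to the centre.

Step 1 — centre the observation: (x - mu) = (-1, 1).

Step 2 — invert Sigma. det(Sigma) = 8·19 - (4)² = 136.
  Sigma^{-1} = (1/det) · [[d, -b], [-b, a]] = [[0.1397, -0.0294],
 [-0.0294, 0.0588]].

Step 3 — form the quadratic (x - mu)^T · Sigma^{-1} · (x - mu):
  Sigma^{-1} · (x - mu) = (-0.1691, 0.0882).
  (x - mu)^T · [Sigma^{-1} · (x - mu)] = (-1)·(-0.1691) + (1)·(0.0882) = 0.2574.

Step 4 — take square root: d = √(0.2574) ≈ 0.5073.

d(x, mu) = √(0.2574) ≈ 0.5073


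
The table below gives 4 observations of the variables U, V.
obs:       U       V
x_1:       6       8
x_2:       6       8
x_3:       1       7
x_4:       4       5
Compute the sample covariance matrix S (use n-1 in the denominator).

Step 1 — column means:
  mean(U) = (6 + 6 + 1 + 4) / 4 = 17/4 = 4.25
  mean(V) = (8 + 8 + 7 + 5) / 4 = 28/4 = 7

Step 2 — sample covariance S[i,j] = (1/(n-1)) · Σ_k (x_{k,i} - mean_i) · (x_{k,j} - mean_j), with n-1 = 3.
  S[U,U] = ((1.75)·(1.75) + (1.75)·(1.75) + (-3.25)·(-3.25) + (-0.25)·(-0.25)) / 3 = 16.75/3 = 5.5833
  S[U,V] = ((1.75)·(1) + (1.75)·(1) + (-3.25)·(0) + (-0.25)·(-2)) / 3 = 4/3 = 1.3333
  S[V,V] = ((1)·(1) + (1)·(1) + (0)·(0) + (-2)·(-2)) / 3 = 6/3 = 2

S is symmetric (S[j,i] = S[i,j]). Assembling:

S = [[5.5833, 1.3333],
 [1.3333, 2]]


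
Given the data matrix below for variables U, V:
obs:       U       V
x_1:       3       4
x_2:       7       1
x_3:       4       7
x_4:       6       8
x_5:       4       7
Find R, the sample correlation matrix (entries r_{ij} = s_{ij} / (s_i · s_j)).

Step 1 — column means:
  mean(U) = (3 + 7 + 4 + 6 + 4) / 5 = 24/5 = 4.8
  mean(V) = (4 + 1 + 7 + 8 + 7) / 5 = 27/5 = 5.4

Step 2 — sample variances and covariances s[i,j] = (1/(n-1)) · Σ_k (x_{k,i} - mean_i) · (x_{k,j} - mean_j), with n-1 = 4:
  s[U,U] = ((-1.8)·(-1.8) + (2.2)·(2.2) + (-0.8)·(-0.8) + (1.2)·(1.2) + (-0.8)·(-0.8)) / 4 = 10.8/4 = 2.7
  s[U,V] = ((-1.8)·(-1.4) + (2.2)·(-4.4) + (-0.8)·(1.6) + (1.2)·(2.6) + (-0.8)·(1.6)) / 4 = -6.6/4 = -1.65
  s[V,V] = ((-1.4)·(-1.4) + (-4.4)·(-4.4) + (1.6)·(1.6) + (2.6)·(2.6) + (1.6)·(1.6)) / 4 = 33.2/4 = 8.3
  Sample standard deviations s_i = √(s[i,i]):
  s(U) = √(2.7) = 1.6432
  s(V) = √(8.3) = 2.881

Step 3 — r_{ij} = s_{ij} / (s_i · s_j):
  r[U,U] = 1 (diagonal).
  r[U,V] = -1.65 / (1.6432 · 2.881) = -1.65 / 4.7339 = -0.3485
  r[V,V] = 1 (diagonal).

R is symmetric with unit diagonal. Assembling:

R = [[1, -0.3485],
 [-0.3485, 1]]


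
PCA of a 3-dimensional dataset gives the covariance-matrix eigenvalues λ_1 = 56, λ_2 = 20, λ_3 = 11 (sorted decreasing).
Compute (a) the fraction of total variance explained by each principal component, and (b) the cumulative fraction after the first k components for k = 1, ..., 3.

Step 1 — total variance = trace(Sigma) = Σ λ_i = 56 + 20 + 11 = 87.

Step 2 — fraction explained by component i = λ_i / Σ λ:
  PC1: 56/87 = 0.6437
  PC2: 20/87 = 0.2299
  PC3: 11/87 = 0.1264

Step 3 — cumulative fraction after k components = (λ_1 + ... + λ_k) / Σ λ:
  k = 1: 56/87 = 0.6437
  k = 2: (56 + 20)/87 = 76/87 = 0.8736
  k = 3: (56 + 20 + 11)/87 = 87/87 = 1

Summary (fraction, with percent):

explained: PC1 0.6437 (64.37%), PC2 0.2299 (22.99%), PC3 0.1264 (12.64%);  cumulative: 0.6437, 0.8736, 1


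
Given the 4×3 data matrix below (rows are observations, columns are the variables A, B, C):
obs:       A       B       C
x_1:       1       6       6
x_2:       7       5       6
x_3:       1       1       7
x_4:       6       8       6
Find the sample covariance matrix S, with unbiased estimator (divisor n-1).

Step 1 — column means:
  mean(A) = (1 + 7 + 1 + 6) / 4 = 15/4 = 3.75
  mean(B) = (6 + 5 + 1 + 8) / 4 = 20/4 = 5
  mean(C) = (6 + 6 + 7 + 6) / 4 = 25/4 = 6.25

Step 2 — sample covariance S[i,j] = (1/(n-1)) · Σ_k (x_{k,i} - mean_i) · (x_{k,j} - mean_j), with n-1 = 3.
  S[A,A] = ((-2.75)·(-2.75) + (3.25)·(3.25) + (-2.75)·(-2.75) + (2.25)·(2.25)) / 3 = 30.75/3 = 10.25
  S[A,B] = ((-2.75)·(1) + (3.25)·(0) + (-2.75)·(-4) + (2.25)·(3)) / 3 = 15/3 = 5
  S[A,C] = ((-2.75)·(-0.25) + (3.25)·(-0.25) + (-2.75)·(0.75) + (2.25)·(-0.25)) / 3 = -2.75/3 = -0.9167
  S[B,B] = ((1)·(1) + (0)·(0) + (-4)·(-4) + (3)·(3)) / 3 = 26/3 = 8.6667
  S[B,C] = ((1)·(-0.25) + (0)·(-0.25) + (-4)·(0.75) + (3)·(-0.25)) / 3 = -4/3 = -1.3333
  S[C,C] = ((-0.25)·(-0.25) + (-0.25)·(-0.25) + (0.75)·(0.75) + (-0.25)·(-0.25)) / 3 = 0.75/3 = 0.25

S is symmetric (S[j,i] = S[i,j]). Assembling:

S = [[10.25, 5, -0.9167],
 [5, 8.6667, -1.3333],
 [-0.9167, -1.3333, 0.25]]


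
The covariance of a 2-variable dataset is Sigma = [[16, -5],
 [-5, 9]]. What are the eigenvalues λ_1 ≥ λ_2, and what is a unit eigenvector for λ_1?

Step 1 — characteristic polynomial of 2×2 Sigma:
  det(Sigma - λI) = λ² - trace · λ + det = 0.
  trace = 16 + 9 = 25, det = 16·9 - (-5)² = 119.
Step 2 — discriminant:
  Δ = trace² - 4·det = 625 - 476 = 149.
Step 3 — eigenvalues:
  λ = (trace ± √Δ)/2 = (25 ± 12.2066)/2,
  λ_1 = 18.6033,  λ_2 = 6.3967.

Step 4 — unit eigenvector for λ_1: solve (Sigma - λ_1 I)v = 0. First row:
  (16 - 18.6033)·v_x + (-5)·v_y = 0, i.e. (-2.6033)·v_x + (-5)·v_y = 0,
  so v ∝ (b, λ_1 - a) = (-5, 2.6033); multiply by -1 so the first entry is positive: u = (5, -2.6033).
  ||u|| = √((5)² + (-2.6033)²) = √(31.7771) ≈ 5.6371,
  v_1 = u/||u|| ≈ (0.887, -0.4618) (||v_1|| = 1).

λ_1 = 18.6033,  λ_2 = 6.3967;  v_1 ≈ (0.887, -0.4618)


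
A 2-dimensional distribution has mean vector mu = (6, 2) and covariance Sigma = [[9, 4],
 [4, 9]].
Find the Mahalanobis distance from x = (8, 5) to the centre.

Step 1 — centre the observation: (x - mu) = (2, 3).

Step 2 — invert Sigma. det(Sigma) = 9·9 - (4)² = 65.
  Sigma^{-1} = (1/det) · [[d, -b], [-b, a]] = [[0.1385, -0.0615],
 [-0.0615, 0.1385]].

Step 3 — form the quadratic (x - mu)^T · Sigma^{-1} · (x - mu):
  Sigma^{-1} · (x - mu) = (0.0923, 0.2923).
  (x - mu)^T · [Sigma^{-1} · (x - mu)] = (2)·(0.0923) + (3)·(0.2923) = 1.0615.

Step 4 — take square root: d = √(1.0615) ≈ 1.0303.

d(x, mu) = √(1.0615) ≈ 1.0303


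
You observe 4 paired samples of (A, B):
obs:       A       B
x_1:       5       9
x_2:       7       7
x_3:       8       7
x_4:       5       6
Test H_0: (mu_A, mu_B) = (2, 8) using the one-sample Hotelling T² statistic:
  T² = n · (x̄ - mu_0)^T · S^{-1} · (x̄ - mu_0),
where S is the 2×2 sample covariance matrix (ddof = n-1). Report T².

Step 1 — sample mean vector:
  mean(A) = (5 + 7 + 8 + 5) / 4 = 25/4 = 6.25
  mean(B) = (9 + 7 + 7 + 6) / 4 = 29/4 = 7.25
  x̄ = (6.25, 7.25),  deviation x̄ - mu_0 = (6.25, 7.25) - (2, 8) = (4.25, -0.75).

Step 2 — sample covariance matrix, S[i,j] = (1/(n-1)) · Σ_k (x_{k,i} - mean_i) · (x_{k,j} - mean_j), divisor n-1 = 3:
  S[A,A] = ((-1.25)·(-1.25) + (0.75)·(0.75) + (1.75)·(1.75) + (-1.25)·(-1.25)) / 3 = 6.75/3 = 2.25
  S[A,B] = ((-1.25)·(1.75) + (0.75)·(-0.25) + (1.75)·(-0.25) + (-1.25)·(-1.25)) / 3 = -1.25/3 = -0.4167
  S[B,B] = ((1.75)·(1.75) + (-0.25)·(-0.25) + (-0.25)·(-0.25) + (-1.25)·(-1.25)) / 3 = 4.75/3 = 1.5833
  S = [[2.25, -0.4167],
 [-0.4167, 1.5833]].

Step 3 — invert S. det(S) = 2.25·1.5833 - (-0.4167)² = 3.3889.
  S^{-1} = (1/det) · [[d, -b], [-b, a]] = [[0.4672, 0.123],
 [0.123, 0.6639]].

Step 4 — quadratic form (x̄ - mu_0)^T · S^{-1} · (x̄ - mu_0):
  S^{-1} · (x̄ - mu_0) = (1.8934, 0.0246),
  (x̄ - mu_0)^T · [...] = (4.25)·(1.8934) + (-0.75)·(0.0246) = 8.0287.

Step 5 — scale by n: T² = 4 · 8.0287 = 32.1148.

T² ≈ 32.1148


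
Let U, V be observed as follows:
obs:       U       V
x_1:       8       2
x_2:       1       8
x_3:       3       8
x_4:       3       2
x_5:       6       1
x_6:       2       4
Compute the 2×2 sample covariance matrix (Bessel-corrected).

Step 1 — column means:
  mean(U) = (8 + 1 + 3 + 3 + 6 + 2) / 6 = 23/6 = 3.8333
  mean(V) = (2 + 8 + 8 + 2 + 1 + 4) / 6 = 25/6 = 4.1667

Step 2 — sample covariance S[i,j] = (1/(n-1)) · Σ_k (x_{k,i} - mean_i) · (x_{k,j} - mean_j), with n-1 = 5.
  S[U,U] = ((4.1667)·(4.1667) + (-2.8333)·(-2.8333) + (-0.8333)·(-0.8333) + (-0.8333)·(-0.8333) + (2.1667)·(2.1667) + (-1.8333)·(-1.8333)) / 5 = 34.8333/5 = 6.9667
  S[U,V] = ((4.1667)·(-2.1667) + (-2.8333)·(3.8333) + (-0.8333)·(3.8333) + (-0.8333)·(-2.1667) + (2.1667)·(-3.1667) + (-1.8333)·(-0.1667)) / 5 = -27.8333/5 = -5.5667
  S[V,V] = ((-2.1667)·(-2.1667) + (3.8333)·(3.8333) + (3.8333)·(3.8333) + (-2.1667)·(-2.1667) + (-3.1667)·(-3.1667) + (-0.1667)·(-0.1667)) / 5 = 48.8333/5 = 9.7667

S is symmetric (S[j,i] = S[i,j]). Assembling:

S = [[6.9667, -5.5667],
 [-5.5667, 9.7667]]


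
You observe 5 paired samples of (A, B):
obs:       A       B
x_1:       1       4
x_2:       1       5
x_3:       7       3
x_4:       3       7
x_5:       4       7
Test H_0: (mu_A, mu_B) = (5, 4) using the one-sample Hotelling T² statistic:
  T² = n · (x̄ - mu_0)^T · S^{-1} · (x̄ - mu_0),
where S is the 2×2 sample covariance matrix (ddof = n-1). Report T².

Step 1 — sample mean vector:
  mean(A) = (1 + 1 + 7 + 3 + 4) / 5 = 16/5 = 3.2
  mean(B) = (4 + 5 + 3 + 7 + 7) / 5 = 26/5 = 5.2
  x̄ = (3.2, 5.2),  deviation x̄ - mu_0 = (3.2, 5.2) - (5, 4) = (-1.8, 1.2).

Step 2 — sample covariance matrix, S[i,j] = (1/(n-1)) · Σ_k (x_{k,i} - mean_i) · (x_{k,j} - mean_j), divisor n-1 = 4:
  S[A,A] = ((-2.2)·(-2.2) + (-2.2)·(-2.2) + (3.8)·(3.8) + (-0.2)·(-0.2) + (0.8)·(0.8)) / 4 = 24.8/4 = 6.2
  S[A,B] = ((-2.2)·(-1.2) + (-2.2)·(-0.2) + (3.8)·(-2.2) + (-0.2)·(1.8) + (0.8)·(1.8)) / 4 = -4.2/4 = -1.05
  S[B,B] = ((-1.2)·(-1.2) + (-0.2)·(-0.2) + (-2.2)·(-2.2) + (1.8)·(1.8) + (1.8)·(1.8)) / 4 = 12.8/4 = 3.2
  S = [[6.2, -1.05],
 [-1.05, 3.2]].

Step 3 — invert S. det(S) = 6.2·3.2 - (-1.05)² = 18.7375.
  S^{-1} = (1/det) · [[d, -b], [-b, a]] = [[0.1708, 0.056],
 [0.056, 0.3309]].

Step 4 — quadratic form (x̄ - mu_0)^T · S^{-1} · (x̄ - mu_0):
  S^{-1} · (x̄ - mu_0) = (-0.2402, 0.2962),
  (x̄ - mu_0)^T · [...] = (-1.8)·(-0.2402) + (1.2)·(0.2962) = 0.7877.

Step 5 — scale by n: T² = 5 · 0.7877 = 3.9386.

T² ≈ 3.9386


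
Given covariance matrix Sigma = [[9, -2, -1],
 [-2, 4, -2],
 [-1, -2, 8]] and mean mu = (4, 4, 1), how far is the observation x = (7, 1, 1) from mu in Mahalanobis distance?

Step 1 — centre the observation: (x - mu) = (3, -3, 0).

Step 2 — invert Sigma (cofactor / det for 3×3, or solve directly):
  Sigma^{-1} = [[0.1346, 0.0865, 0.0385],
 [0.0865, 0.3413, 0.0962],
 [0.0385, 0.0962, 0.1538]].

Step 3 — form the quadratic (x - mu)^T · Sigma^{-1} · (x - mu):
  Sigma^{-1} · (x - mu) = (0.1442, -0.7644, -0.1731).
  (x - mu)^T · [Sigma^{-1} · (x - mu)] = (3)·(0.1442) + (-3)·(-0.7644) + (0)·(-0.1731) = 2.726.

Step 4 — take square root: d = √(2.726) ≈ 1.651.

d(x, mu) = √(2.726) ≈ 1.651


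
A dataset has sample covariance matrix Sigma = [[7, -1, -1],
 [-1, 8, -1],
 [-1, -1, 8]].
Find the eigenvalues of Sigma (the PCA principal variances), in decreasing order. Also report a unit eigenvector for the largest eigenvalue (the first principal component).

Step 1 — characteristic polynomial p(λ) = det(λI - Sigma) = λ³ - tr·λ² + c_1·λ - det, where tr = trace, c_1 = sum of the principal 2×2 minors, det = det(Sigma):
  tr = 7 + 8 + 8 = 23,
  c_1 = (7·8 - (-1)²) + (7·8 - (-1)²) + (8·8 - (-1)²) = 55 + 55 + 63 = 173,
  det = 7·(8·8 - (-1)²) - (-1)·((-1)·8 - (-1)·(-1)) + (-1)·((-1)·(-1) - 8·(-1)) = 7·(63) - (-1)·(-9) + (-1)·(9) = 423.
  So p(λ) = λ³ - 23λ² + 173λ - 423.
Step 2 — look for an integer root (rational root theorem: any rational root is an integer divisor of 423). Testing λ = 9:
  p(9) = 729 - 1863 + 1557 - 423 = 0  ✓
  Dividing out (λ - 9): p(λ) = (λ - 9)(λ² - 14λ + 47).
Step 3 — remaining eigenvalues from the quadratic λ² - 14λ + 47 = 0:
  Δ = 14² - 4·47 = 196 - 188 = 8,  λ = (14 ± √8)/2 = (14 ± 2.8284)/2 ≈ 8.4142 or 5.5858.
  Sorted: λ_1 = 9,  λ_2 = 8.4142,  λ_3 = 5.5858  (check: sum = 23 = tr ✓).

Step 4 — unit eigenvector for λ_1 = 9: v spans the null space of (Sigma - λ_1 I), whose rows are
  r_1 = (-2, -1, -1),  r_2 = (-1, -1, -1),  r_3 = (-1, -1, -1).
  v is orthogonal to every row, so take v ∝ r_1 × r_2 = ((-1)·(-1) - (-1)·(-1), (-1)·(-1) - (-2)·(-1), (-2)·(-1) - (-1)·(-1)) = (0, -1, 1).
  Rescale (multiply by -1 so the first nonzero entry is positive): u = (0, 1, -1).
  ||u|| = √((0)² + (1)² + (-1)²) = √(2) ≈ 1.4142,  v_1 = u/||u|| ≈ (0, 0.7071, -0.7071) (||v_1|| = 1).

λ_1 = 9,  λ_2 = 8.4142,  λ_3 = 5.5858;  v_1 ≈ (0, 0.7071, -0.7071)


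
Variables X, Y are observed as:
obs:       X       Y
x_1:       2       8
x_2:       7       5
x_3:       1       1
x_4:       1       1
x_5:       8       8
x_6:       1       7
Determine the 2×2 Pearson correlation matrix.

Step 1 — column means:
  mean(X) = (2 + 7 + 1 + 1 + 8 + 1) / 6 = 20/6 = 3.3333
  mean(Y) = (8 + 5 + 1 + 1 + 8 + 7) / 6 = 30/6 = 5

Step 2 — sample variances and covariances s[i,j] = (1/(n-1)) · Σ_k (x_{k,i} - mean_i) · (x_{k,j} - mean_j), with n-1 = 5:
  s[X,X] = ((-1.3333)·(-1.3333) + (3.6667)·(3.6667) + (-2.3333)·(-2.3333) + (-2.3333)·(-2.3333) + (4.6667)·(4.6667) + (-2.3333)·(-2.3333)) / 5 = 53.3333/5 = 10.6667
  s[X,Y] = ((-1.3333)·(3) + (3.6667)·(0) + (-2.3333)·(-4) + (-2.3333)·(-4) + (4.6667)·(3) + (-2.3333)·(2)) / 5 = 24/5 = 4.8
  s[Y,Y] = ((3)·(3) + (0)·(0) + (-4)·(-4) + (-4)·(-4) + (3)·(3) + (2)·(2)) / 5 = 54/5 = 10.8
  Sample standard deviations s_i = √(s[i,i]):
  s(X) = √(10.6667) = 3.266
  s(Y) = √(10.8) = 3.2863

Step 3 — r_{ij} = s_{ij} / (s_i · s_j):
  r[X,X] = 1 (diagonal).
  r[X,Y] = 4.8 / (3.266 · 3.2863) = 4.8 / 10.7331 = 0.4472
  r[Y,Y] = 1 (diagonal).

R is symmetric with unit diagonal. Assembling:

R = [[1, 0.4472],
 [0.4472, 1]]


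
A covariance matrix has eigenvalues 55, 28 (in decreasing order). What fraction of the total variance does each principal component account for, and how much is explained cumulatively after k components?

Step 1 — total variance = trace(Sigma) = Σ λ_i = 55 + 28 = 83.

Step 2 — fraction explained by component i = λ_i / Σ λ:
  PC1: 55/83 = 0.6627
  PC2: 28/83 = 0.3373

Step 3 — cumulative fraction after k components = (λ_1 + ... + λ_k) / Σ λ:
  k = 1: 55/83 = 0.6627
  k = 2: (55 + 28)/83 = 83/83 = 1

Summary (fraction, with percent):

explained: PC1 0.6627 (66.27%), PC2 0.3373 (33.73%);  cumulative: 0.6627, 1


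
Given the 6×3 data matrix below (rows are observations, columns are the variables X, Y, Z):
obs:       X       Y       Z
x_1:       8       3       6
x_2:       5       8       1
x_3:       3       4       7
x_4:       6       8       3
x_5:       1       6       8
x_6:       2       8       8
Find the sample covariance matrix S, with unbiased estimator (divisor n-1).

Step 1 — column means:
  mean(X) = (8 + 5 + 3 + 6 + 1 + 2) / 6 = 25/6 = 4.1667
  mean(Y) = (3 + 8 + 4 + 8 + 6 + 8) / 6 = 37/6 = 6.1667
  mean(Z) = (6 + 1 + 7 + 3 + 8 + 8) / 6 = 33/6 = 5.5

Step 2 — sample covariance S[i,j] = (1/(n-1)) · Σ_k (x_{k,i} - mean_i) · (x_{k,j} - mean_j), with n-1 = 5.
  S[X,X] = ((3.8333)·(3.8333) + (0.8333)·(0.8333) + (-1.1667)·(-1.1667) + (1.8333)·(1.8333) + (-3.1667)·(-3.1667) + (-2.1667)·(-2.1667)) / 5 = 34.8333/5 = 6.9667
  S[X,Y] = ((3.8333)·(-3.1667) + (0.8333)·(1.8333) + (-1.1667)·(-2.1667) + (1.8333)·(1.8333) + (-3.1667)·(-0.1667) + (-2.1667)·(1.8333)) / 5 = -8.1667/5 = -1.6333
  S[X,Z] = ((3.8333)·(0.5) + (0.8333)·(-4.5) + (-1.1667)·(1.5) + (1.8333)·(-2.5) + (-3.1667)·(2.5) + (-2.1667)·(2.5)) / 5 = -21.5/5 = -4.3
  S[Y,Y] = ((-3.1667)·(-3.1667) + (1.8333)·(1.8333) + (-2.1667)·(-2.1667) + (1.8333)·(1.8333) + (-0.1667)·(-0.1667) + (1.8333)·(1.8333)) / 5 = 24.8333/5 = 4.9667
  S[Y,Z] = ((-3.1667)·(0.5) + (1.8333)·(-4.5) + (-2.1667)·(1.5) + (1.8333)·(-2.5) + (-0.1667)·(2.5) + (1.8333)·(2.5)) / 5 = -13.5/5 = -2.7
  S[Z,Z] = ((0.5)·(0.5) + (-4.5)·(-4.5) + (1.5)·(1.5) + (-2.5)·(-2.5) + (2.5)·(2.5) + (2.5)·(2.5)) / 5 = 41.5/5 = 8.3

S is symmetric (S[j,i] = S[i,j]). Assembling:

S = [[6.9667, -1.6333, -4.3],
 [-1.6333, 4.9667, -2.7],
 [-4.3, -2.7, 8.3]]


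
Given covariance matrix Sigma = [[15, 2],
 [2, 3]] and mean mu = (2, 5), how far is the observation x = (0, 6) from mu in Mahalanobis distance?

Step 1 — centre the observation: (x - mu) = (-2, 1).

Step 2 — invert Sigma. det(Sigma) = 15·3 - (2)² = 41.
  Sigma^{-1} = (1/det) · [[d, -b], [-b, a]] = [[0.0732, -0.0488],
 [-0.0488, 0.3659]].

Step 3 — form the quadratic (x - mu)^T · Sigma^{-1} · (x - mu):
  Sigma^{-1} · (x - mu) = (-0.1951, 0.4634).
  (x - mu)^T · [Sigma^{-1} · (x - mu)] = (-2)·(-0.1951) + (1)·(0.4634) = 0.8537.

Step 4 — take square root: d = √(0.8537) ≈ 0.9239.

d(x, mu) = √(0.8537) ≈ 0.9239


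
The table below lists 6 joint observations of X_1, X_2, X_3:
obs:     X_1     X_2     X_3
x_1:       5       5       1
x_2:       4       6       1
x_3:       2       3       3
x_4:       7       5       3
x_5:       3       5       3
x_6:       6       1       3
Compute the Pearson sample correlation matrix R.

Step 1 — column means:
  mean(X_1) = (5 + 4 + 2 + 7 + 3 + 6) / 6 = 27/6 = 4.5
  mean(X_2) = (5 + 6 + 3 + 5 + 5 + 1) / 6 = 25/6 = 4.1667
  mean(X_3) = (1 + 1 + 3 + 3 + 3 + 3) / 6 = 14/6 = 2.3333

Step 2 — sample variances and covariances s[i,j] = (1/(n-1)) · Σ_k (x_{k,i} - mean_i) · (x_{k,j} - mean_j), with n-1 = 5:
  s[X_1,X_1] = ((0.5)·(0.5) + (-0.5)·(-0.5) + (-2.5)·(-2.5) + (2.5)·(2.5) + (-1.5)·(-1.5) + (1.5)·(1.5)) / 5 = 17.5/5 = 3.5
  s[X_1,X_2] = ((0.5)·(0.8333) + (-0.5)·(1.8333) + (-2.5)·(-1.1667) + (2.5)·(0.8333) + (-1.5)·(0.8333) + (1.5)·(-3.1667)) / 5 = -1.5/5 = -0.3
  s[X_1,X_3] = ((0.5)·(-1.3333) + (-0.5)·(-1.3333) + (-2.5)·(0.6667) + (2.5)·(0.6667) + (-1.5)·(0.6667) + (1.5)·(0.6667)) / 5 = 0/5 = 0
  s[X_2,X_2] = ((0.8333)·(0.8333) + (1.8333)·(1.8333) + (-1.1667)·(-1.1667) + (0.8333)·(0.8333) + (0.8333)·(0.8333) + (-3.1667)·(-3.1667)) / 5 = 16.8333/5 = 3.3667
  s[X_2,X_3] = ((0.8333)·(-1.3333) + (1.8333)·(-1.3333) + (-1.1667)·(0.6667) + (0.8333)·(0.6667) + (0.8333)·(0.6667) + (-3.1667)·(0.6667)) / 5 = -5.3333/5 = -1.0667
  s[X_3,X_3] = ((-1.3333)·(-1.3333) + (-1.3333)·(-1.3333) + (0.6667)·(0.6667) + (0.6667)·(0.6667) + (0.6667)·(0.6667) + (0.6667)·(0.6667)) / 5 = 5.3333/5 = 1.0667
  Sample standard deviations s_i = √(s[i,i]):
  s(X_1) = √(3.5) = 1.8708
  s(X_2) = √(3.3667) = 1.8348
  s(X_3) = √(1.0667) = 1.0328

Step 3 — r_{ij} = s_{ij} / (s_i · s_j):
  r[X_1,X_1] = 1 (diagonal).
  r[X_1,X_2] = -0.3 / (1.8708 · 1.8348) = -0.3 / 3.4327 = -0.0874
  r[X_1,X_3] = 0 / (1.8708 · 1.0328) = 0 / 1.9322 = 0
  r[X_2,X_2] = 1 (diagonal).
  r[X_2,X_3] = -1.0667 / (1.8348 · 1.0328) = -1.0667 / 1.895 = -0.5629
  r[X_3,X_3] = 1 (diagonal).

R is symmetric with unit diagonal. Assembling:

R = [[1, -0.0874, 0],
 [-0.0874, 1, -0.5629],
 [0, -0.5629, 1]]


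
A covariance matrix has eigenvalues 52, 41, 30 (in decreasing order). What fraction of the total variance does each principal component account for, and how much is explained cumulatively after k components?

Step 1 — total variance = trace(Sigma) = Σ λ_i = 52 + 41 + 30 = 123.

Step 2 — fraction explained by component i = λ_i / Σ λ:
  PC1: 52/123 = 0.4228
  PC2: 41/123 = 0.3333
  PC3: 30/123 = 0.2439

Step 3 — cumulative fraction after k components = (λ_1 + ... + λ_k) / Σ λ:
  k = 1: 52/123 = 0.4228
  k = 2: (52 + 41)/123 = 93/123 = 0.7561
  k = 3: (52 + 41 + 30)/123 = 123/123 = 1

Summary (fraction, with percent):

explained: PC1 0.4228 (42.28%), PC2 0.3333 (33.33%), PC3 0.2439 (24.39%);  cumulative: 0.4228, 0.7561, 1


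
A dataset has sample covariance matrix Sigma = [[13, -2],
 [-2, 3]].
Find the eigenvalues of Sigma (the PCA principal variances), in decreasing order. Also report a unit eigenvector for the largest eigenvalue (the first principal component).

Step 1 — characteristic polynomial of 2×2 Sigma:
  det(Sigma - λI) = λ² - trace · λ + det = 0.
  trace = 13 + 3 = 16, det = 13·3 - (-2)² = 35.
Step 2 — discriminant:
  Δ = trace² - 4·det = 256 - 140 = 116.
Step 3 — eigenvalues:
  λ = (trace ± √Δ)/2 = (16 ± 10.7703)/2,
  λ_1 = 13.3852,  λ_2 = 2.6148.

Step 4 — unit eigenvector for λ_1: solve (Sigma - λ_1 I)v = 0. First row:
  (13 - 13.3852)·v_x + (-2)·v_y = 0, i.e. (-0.3852)·v_x + (-2)·v_y = 0,
  so v ∝ (b, λ_1 - a) = (-2, 0.3852); multiply by -1 so the first entry is positive: u = (2, -0.3852).
  ||u|| = √((2)² + (-0.3852)²) = √(4.1484) ≈ 2.0368,
  v_1 = u/||u|| ≈ (0.982, -0.1891) (||v_1|| = 1).

λ_1 = 13.3852,  λ_2 = 2.6148;  v_1 ≈ (0.982, -0.1891)


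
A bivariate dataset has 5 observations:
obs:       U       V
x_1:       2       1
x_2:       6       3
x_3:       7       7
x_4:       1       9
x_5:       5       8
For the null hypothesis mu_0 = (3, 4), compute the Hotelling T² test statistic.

Step 1 — sample mean vector:
  mean(U) = (2 + 6 + 7 + 1 + 5) / 5 = 21/5 = 4.2
  mean(V) = (1 + 3 + 7 + 9 + 8) / 5 = 28/5 = 5.6
  x̄ = (4.2, 5.6),  deviation x̄ - mu_0 = (4.2, 5.6) - (3, 4) = (1.2, 1.6).

Step 2 — sample covariance matrix, S[i,j] = (1/(n-1)) · Σ_k (x_{k,i} - mean_i) · (x_{k,j} - mean_j), divisor n-1 = 4:
  S[U,U] = ((-2.2)·(-2.2) + (1.8)·(1.8) + (2.8)·(2.8) + (-3.2)·(-3.2) + (0.8)·(0.8)) / 4 = 26.8/4 = 6.7
  S[U,V] = ((-2.2)·(-4.6) + (1.8)·(-2.6) + (2.8)·(1.4) + (-3.2)·(3.4) + (0.8)·(2.4)) / 4 = 0.4/4 = 0.1
  S[V,V] = ((-4.6)·(-4.6) + (-2.6)·(-2.6) + (1.4)·(1.4) + (3.4)·(3.4) + (2.4)·(2.4)) / 4 = 47.2/4 = 11.8
  S = [[6.7, 0.1],
 [0.1, 11.8]].

Step 3 — invert S. det(S) = 6.7·11.8 - (0.1)² = 79.05.
  S^{-1} = (1/det) · [[d, -b], [-b, a]] = [[0.1493, -0.0013],
 [-0.0013, 0.0848]].

Step 4 — quadratic form (x̄ - mu_0)^T · S^{-1} · (x̄ - mu_0):
  S^{-1} · (x̄ - mu_0) = (0.1771, 0.1341),
  (x̄ - mu_0)^T · [...] = (1.2)·(0.1771) + (1.6)·(0.1341) = 0.4271.

Step 5 — scale by n: T² = 5 · 0.4271 = 2.1354.

T² ≈ 2.1354


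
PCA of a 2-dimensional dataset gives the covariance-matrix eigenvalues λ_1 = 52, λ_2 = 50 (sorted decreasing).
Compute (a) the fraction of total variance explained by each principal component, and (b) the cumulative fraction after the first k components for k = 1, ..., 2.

Step 1 — total variance = trace(Sigma) = Σ λ_i = 52 + 50 = 102.

Step 2 — fraction explained by component i = λ_i / Σ λ:
  PC1: 52/102 = 0.5098
  PC2: 50/102 = 0.4902

Step 3 — cumulative fraction after k components = (λ_1 + ... + λ_k) / Σ λ:
  k = 1: 52/102 = 0.5098
  k = 2: (52 + 50)/102 = 102/102 = 1

Summary (fraction, with percent):

explained: PC1 0.5098 (50.98%), PC2 0.4902 (49.02%);  cumulative: 0.5098, 1


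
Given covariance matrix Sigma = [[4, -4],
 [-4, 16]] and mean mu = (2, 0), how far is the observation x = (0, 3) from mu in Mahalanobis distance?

Step 1 — centre the observation: (x - mu) = (-2, 3).

Step 2 — invert Sigma. det(Sigma) = 4·16 - (-4)² = 48.
  Sigma^{-1} = (1/det) · [[d, -b], [-b, a]] = [[0.3333, 0.0833],
 [0.0833, 0.0833]].

Step 3 — form the quadratic (x - mu)^T · Sigma^{-1} · (x - mu):
  Sigma^{-1} · (x - mu) = (-0.4167, 0.0833).
  (x - mu)^T · [Sigma^{-1} · (x - mu)] = (-2)·(-0.4167) + (3)·(0.0833) = 1.0833.

Step 4 — take square root: d = √(1.0833) ≈ 1.0408.

d(x, mu) = √(1.0833) ≈ 1.0408


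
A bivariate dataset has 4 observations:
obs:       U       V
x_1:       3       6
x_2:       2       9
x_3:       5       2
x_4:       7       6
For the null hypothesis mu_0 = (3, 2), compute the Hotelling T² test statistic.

Step 1 — sample mean vector:
  mean(U) = (3 + 2 + 5 + 7) / 4 = 17/4 = 4.25
  mean(V) = (6 + 9 + 2 + 6) / 4 = 23/4 = 5.75
  x̄ = (4.25, 5.75),  deviation x̄ - mu_0 = (4.25, 5.75) - (3, 2) = (1.25, 3.75).

Step 2 — sample covariance matrix, S[i,j] = (1/(n-1)) · Σ_k (x_{k,i} - mean_i) · (x_{k,j} - mean_j), divisor n-1 = 3:
  S[U,U] = ((-1.25)·(-1.25) + (-2.25)·(-2.25) + (0.75)·(0.75) + (2.75)·(2.75)) / 3 = 14.75/3 = 4.9167
  S[U,V] = ((-1.25)·(0.25) + (-2.25)·(3.25) + (0.75)·(-3.75) + (2.75)·(0.25)) / 3 = -9.75/3 = -3.25
  S[V,V] = ((0.25)·(0.25) + (3.25)·(3.25) + (-3.75)·(-3.75) + (0.25)·(0.25)) / 3 = 24.75/3 = 8.25
  S = [[4.9167, -3.25],
 [-3.25, 8.25]].

Step 3 — invert S. det(S) = 4.9167·8.25 - (-3.25)² = 30.
  S^{-1} = (1/det) · [[d, -b], [-b, a]] = [[0.275, 0.1083],
 [0.1083, 0.1639]].

Step 4 — quadratic form (x̄ - mu_0)^T · S^{-1} · (x̄ - mu_0):
  S^{-1} · (x̄ - mu_0) = (0.75, 0.75),
  (x̄ - mu_0)^T · [...] = (1.25)·(0.75) + (3.75)·(0.75) = 3.75.

Step 5 — scale by n: T² = 4 · 3.75 = 15.

T² ≈ 15


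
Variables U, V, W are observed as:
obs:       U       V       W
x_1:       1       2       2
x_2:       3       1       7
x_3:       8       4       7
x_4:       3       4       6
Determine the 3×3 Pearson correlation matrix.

Step 1 — column means:
  mean(U) = (1 + 3 + 8 + 3) / 4 = 15/4 = 3.75
  mean(V) = (2 + 1 + 4 + 4) / 4 = 11/4 = 2.75
  mean(W) = (2 + 7 + 7 + 6) / 4 = 22/4 = 5.5

Step 2 — sample variances and covariances s[i,j] = (1/(n-1)) · Σ_k (x_{k,i} - mean_i) · (x_{k,j} - mean_j), with n-1 = 3:
  s[U,U] = ((-2.75)·(-2.75) + (-0.75)·(-0.75) + (4.25)·(4.25) + (-0.75)·(-0.75)) / 3 = 26.75/3 = 8.9167
  s[U,V] = ((-2.75)·(-0.75) + (-0.75)·(-1.75) + (4.25)·(1.25) + (-0.75)·(1.25)) / 3 = 7.75/3 = 2.5833
  s[U,W] = ((-2.75)·(-3.5) + (-0.75)·(1.5) + (4.25)·(1.5) + (-0.75)·(0.5)) / 3 = 14.5/3 = 4.8333
  s[V,V] = ((-0.75)·(-0.75) + (-1.75)·(-1.75) + (1.25)·(1.25) + (1.25)·(1.25)) / 3 = 6.75/3 = 2.25
  s[V,W] = ((-0.75)·(-3.5) + (-1.75)·(1.5) + (1.25)·(1.5) + (1.25)·(0.5)) / 3 = 2.5/3 = 0.8333
  s[W,W] = ((-3.5)·(-3.5) + (1.5)·(1.5) + (1.5)·(1.5) + (0.5)·(0.5)) / 3 = 17/3 = 5.6667
  Sample standard deviations s_i = √(s[i,i]):
  s(U) = √(8.9167) = 2.9861
  s(V) = √(2.25) = 1.5
  s(W) = √(5.6667) = 2.3805

Step 3 — r_{ij} = s_{ij} / (s_i · s_j):
  r[U,U] = 1 (diagonal).
  r[U,V] = 2.5833 / (2.9861 · 1.5) = 2.5833 / 4.4791 = 0.5768
  r[U,W] = 4.8333 / (2.9861 · 2.3805) = 4.8333 / 7.1083 = 0.68
  r[V,V] = 1 (diagonal).
  r[V,W] = 0.8333 / (1.5 · 2.3805) = 0.8333 / 3.5707 = 0.2334
  r[W,W] = 1 (diagonal).

R is symmetric with unit diagonal. Assembling:

R = [[1, 0.5768, 0.68],
 [0.5768, 1, 0.2334],
 [0.68, 0.2334, 1]]


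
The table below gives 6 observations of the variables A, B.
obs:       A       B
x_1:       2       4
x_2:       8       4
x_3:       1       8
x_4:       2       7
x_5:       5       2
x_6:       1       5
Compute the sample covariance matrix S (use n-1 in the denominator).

Step 1 — column means:
  mean(A) = (2 + 8 + 1 + 2 + 5 + 1) / 6 = 19/6 = 3.1667
  mean(B) = (4 + 4 + 8 + 7 + 2 + 5) / 6 = 30/6 = 5

Step 2 — sample covariance S[i,j] = (1/(n-1)) · Σ_k (x_{k,i} - mean_i) · (x_{k,j} - mean_j), with n-1 = 5.
  S[A,A] = ((-1.1667)·(-1.1667) + (4.8333)·(4.8333) + (-2.1667)·(-2.1667) + (-1.1667)·(-1.1667) + (1.8333)·(1.8333) + (-2.1667)·(-2.1667)) / 5 = 38.8333/5 = 7.7667
  S[A,B] = ((-1.1667)·(-1) + (4.8333)·(-1) + (-2.1667)·(3) + (-1.1667)·(2) + (1.8333)·(-3) + (-2.1667)·(0)) / 5 = -18/5 = -3.6
  S[B,B] = ((-1)·(-1) + (-1)·(-1) + (3)·(3) + (2)·(2) + (-3)·(-3) + (0)·(0)) / 5 = 24/5 = 4.8

S is symmetric (S[j,i] = S[i,j]). Assembling:

S = [[7.7667, -3.6],
 [-3.6, 4.8]]


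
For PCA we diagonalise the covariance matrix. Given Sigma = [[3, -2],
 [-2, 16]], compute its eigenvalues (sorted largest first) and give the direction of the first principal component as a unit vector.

Step 1 — characteristic polynomial of 2×2 Sigma:
  det(Sigma - λI) = λ² - trace · λ + det = 0.
  trace = 3 + 16 = 19, det = 3·16 - (-2)² = 44.
Step 2 — discriminant:
  Δ = trace² - 4·det = 361 - 176 = 185.
Step 3 — eigenvalues:
  λ = (trace ± √Δ)/2 = (19 ± 13.6015)/2,
  λ_1 = 16.3007,  λ_2 = 2.6993.

Step 4 — unit eigenvector for λ_1: solve (Sigma - λ_1 I)v = 0. First row:
  (3 - 16.3007)·v_x + (-2)·v_y = 0, i.e. (-13.3007)·v_x + (-2)·v_y = 0,
  so v ∝ (b, λ_1 - a) = (-2, 13.3007); multiply by -1 so the first entry is positive: u = (2, -13.3007).
  ||u|| = √((2)² + (-13.3007)²) = √(180.9096) ≈ 13.4503,
  v_1 = u/||u|| ≈ (0.1487, -0.9889) (||v_1|| = 1).

λ_1 = 16.3007,  λ_2 = 2.6993;  v_1 ≈ (0.1487, -0.9889)


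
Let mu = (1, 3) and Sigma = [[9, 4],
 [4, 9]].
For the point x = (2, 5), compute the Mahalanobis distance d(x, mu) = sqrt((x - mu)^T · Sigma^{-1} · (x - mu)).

Step 1 — centre the observation: (x - mu) = (1, 2).

Step 2 — invert Sigma. det(Sigma) = 9·9 - (4)² = 65.
  Sigma^{-1} = (1/det) · [[d, -b], [-b, a]] = [[0.1385, -0.0615],
 [-0.0615, 0.1385]].

Step 3 — form the quadratic (x - mu)^T · Sigma^{-1} · (x - mu):
  Sigma^{-1} · (x - mu) = (0.0154, 0.2154).
  (x - mu)^T · [Sigma^{-1} · (x - mu)] = (1)·(0.0154) + (2)·(0.2154) = 0.4462.

Step 4 — take square root: d = √(0.4462) ≈ 0.6679.

d(x, mu) = √(0.4462) ≈ 0.6679


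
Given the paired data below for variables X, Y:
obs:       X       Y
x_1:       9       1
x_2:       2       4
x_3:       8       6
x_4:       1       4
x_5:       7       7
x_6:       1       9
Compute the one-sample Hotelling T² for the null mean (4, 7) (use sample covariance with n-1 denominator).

Step 1 — sample mean vector:
  mean(X) = (9 + 2 + 8 + 1 + 7 + 1) / 6 = 28/6 = 4.6667
  mean(Y) = (1 + 4 + 6 + 4 + 7 + 9) / 6 = 31/6 = 5.1667
  x̄ = (4.6667, 5.1667),  deviation x̄ - mu_0 = (4.6667, 5.1667) - (4, 7) = (0.6667, -1.8333).

Step 2 — sample covariance matrix, S[i,j] = (1/(n-1)) · Σ_k (x_{k,i} - mean_i) · (x_{k,j} - mean_j), divisor n-1 = 5:
  S[X,X] = ((4.3333)·(4.3333) + (-2.6667)·(-2.6667) + (3.3333)·(3.3333) + (-3.6667)·(-3.6667) + (2.3333)·(2.3333) + (-3.6667)·(-3.6667)) / 5 = 69.3333/5 = 13.8667
  S[X,Y] = ((4.3333)·(-4.1667) + (-2.6667)·(-1.1667) + (3.3333)·(0.8333) + (-3.6667)·(-1.1667) + (2.3333)·(1.8333) + (-3.6667)·(3.8333)) / 5 = -17.6667/5 = -3.5333
  S[Y,Y] = ((-4.1667)·(-4.1667) + (-1.1667)·(-1.1667) + (0.8333)·(0.8333) + (-1.1667)·(-1.1667) + (1.8333)·(1.8333) + (3.8333)·(3.8333)) / 5 = 38.8333/5 = 7.7667
  S = [[13.8667, -3.5333],
 [-3.5333, 7.7667]].

Step 3 — invert S. det(S) = 13.8667·7.7667 - (-3.5333)² = 95.2133.
  S^{-1} = (1/det) · [[d, -b], [-b, a]] = [[0.0816, 0.0371],
 [0.0371, 0.1456]].

Step 4 — quadratic form (x̄ - mu_0)^T · S^{-1} · (x̄ - mu_0):
  S^{-1} · (x̄ - mu_0) = (-0.0137, -0.2423),
  (x̄ - mu_0)^T · [...] = (0.6667)·(-0.0137) + (-1.8333)·(-0.2423) = 0.435.

Step 5 — scale by n: T² = 6 · 0.435 = 2.6103.

T² ≈ 2.6103


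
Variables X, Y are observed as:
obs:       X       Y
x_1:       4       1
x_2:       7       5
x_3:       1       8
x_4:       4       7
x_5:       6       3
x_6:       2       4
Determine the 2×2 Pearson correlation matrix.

Step 1 — column means:
  mean(X) = (4 + 7 + 1 + 4 + 6 + 2) / 6 = 24/6 = 4
  mean(Y) = (1 + 5 + 8 + 7 + 3 + 4) / 6 = 28/6 = 4.6667

Step 2 — sample variances and covariances s[i,j] = (1/(n-1)) · Σ_k (x_{k,i} - mean_i) · (x_{k,j} - mean_j), with n-1 = 5:
  s[X,X] = ((0)·(0) + (3)·(3) + (-3)·(-3) + (0)·(0) + (2)·(2) + (-2)·(-2)) / 5 = 26/5 = 5.2
  s[X,Y] = ((0)·(-3.6667) + (3)·(0.3333) + (-3)·(3.3333) + (0)·(2.3333) + (2)·(-1.6667) + (-2)·(-0.6667)) / 5 = -11/5 = -2.2
  s[Y,Y] = ((-3.6667)·(-3.6667) + (0.3333)·(0.3333) + (3.3333)·(3.3333) + (2.3333)·(2.3333) + (-1.6667)·(-1.6667) + (-0.6667)·(-0.6667)) / 5 = 33.3333/5 = 6.6667
  Sample standard deviations s_i = √(s[i,i]):
  s(X) = √(5.2) = 2.2804
  s(Y) = √(6.6667) = 2.582

Step 3 — r_{ij} = s_{ij} / (s_i · s_j):
  r[X,X] = 1 (diagonal).
  r[X,Y] = -2.2 / (2.2804 · 2.582) = -2.2 / 5.8878 = -0.3737
  r[Y,Y] = 1 (diagonal).

R is symmetric with unit diagonal. Assembling:

R = [[1, -0.3737],
 [-0.3737, 1]]


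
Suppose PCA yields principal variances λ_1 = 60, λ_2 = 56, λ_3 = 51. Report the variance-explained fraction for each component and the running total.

Step 1 — total variance = trace(Sigma) = Σ λ_i = 60 + 56 + 51 = 167.

Step 2 — fraction explained by component i = λ_i / Σ λ:
  PC1: 60/167 = 0.3593
  PC2: 56/167 = 0.3353
  PC3: 51/167 = 0.3054

Step 3 — cumulative fraction after k components = (λ_1 + ... + λ_k) / Σ λ:
  k = 1: 60/167 = 0.3593
  k = 2: (60 + 56)/167 = 116/167 = 0.6946
  k = 3: (60 + 56 + 51)/167 = 167/167 = 1

Summary (fraction, with percent):

explained: PC1 0.3593 (35.93%), PC2 0.3353 (33.53%), PC3 0.3054 (30.54%);  cumulative: 0.3593, 0.6946, 1


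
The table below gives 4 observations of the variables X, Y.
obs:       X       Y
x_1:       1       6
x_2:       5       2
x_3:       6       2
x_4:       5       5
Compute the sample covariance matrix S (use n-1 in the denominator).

Step 1 — column means:
  mean(X) = (1 + 5 + 6 + 5) / 4 = 17/4 = 4.25
  mean(Y) = (6 + 2 + 2 + 5) / 4 = 15/4 = 3.75

Step 2 — sample covariance S[i,j] = (1/(n-1)) · Σ_k (x_{k,i} - mean_i) · (x_{k,j} - mean_j), with n-1 = 3.
  S[X,X] = ((-3.25)·(-3.25) + (0.75)·(0.75) + (1.75)·(1.75) + (0.75)·(0.75)) / 3 = 14.75/3 = 4.9167
  S[X,Y] = ((-3.25)·(2.25) + (0.75)·(-1.75) + (1.75)·(-1.75) + (0.75)·(1.25)) / 3 = -10.75/3 = -3.5833
  S[Y,Y] = ((2.25)·(2.25) + (-1.75)·(-1.75) + (-1.75)·(-1.75) + (1.25)·(1.25)) / 3 = 12.75/3 = 4.25

S is symmetric (S[j,i] = S[i,j]). Assembling:

S = [[4.9167, -3.5833],
 [-3.5833, 4.25]]


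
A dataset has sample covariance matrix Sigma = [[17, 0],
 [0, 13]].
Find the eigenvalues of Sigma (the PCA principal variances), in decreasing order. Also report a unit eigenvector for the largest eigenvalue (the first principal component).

Step 1 — characteristic polynomial of 2×2 Sigma:
  det(Sigma - λI) = λ² - trace · λ + det = 0.
  trace = 17 + 13 = 30, det = 17·13 - (0)² = 221.
Step 2 — discriminant:
  Δ = trace² - 4·det = 900 - 884 = 16.
Step 3 — eigenvalues:
  λ = (trace ± √Δ)/2 = (30 ± 4)/2,
  λ_1 = 17,  λ_2 = 13.

Step 4 — unit eigenvector for λ_1: Sigma is diagonal, so its eigenvectors are the coordinate axes. λ_1 = 17 is the diagonal entry on the first coordinate axis, hence
  v_1 = (1, 0) (||v_1|| = 1).

λ_1 = 17,  λ_2 = 13;  v_1 ≈ (1, 0)


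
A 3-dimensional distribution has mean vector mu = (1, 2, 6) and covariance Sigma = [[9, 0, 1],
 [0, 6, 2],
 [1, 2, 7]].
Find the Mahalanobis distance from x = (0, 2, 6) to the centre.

Step 1 — centre the observation: (x - mu) = (-1, 0, 0).

Step 2 — invert Sigma (cofactor / det for 3×3, or solve directly):
  Sigma^{-1} = [[0.1131, 0.006, -0.0179],
 [0.006, 0.1845, -0.0536],
 [-0.0179, -0.0536, 0.1607]].

Step 3 — form the quadratic (x - mu)^T · Sigma^{-1} · (x - mu):
  Sigma^{-1} · (x - mu) = (-0.1131, -0.006, 0.0179).
  (x - mu)^T · [Sigma^{-1} · (x - mu)] = (-1)·(-0.1131) + (0)·(-0.006) + (0)·(0.0179) = 0.1131.

Step 4 — take square root: d = √(0.1131) ≈ 0.3363.

d(x, mu) = √(0.1131) ≈ 0.3363


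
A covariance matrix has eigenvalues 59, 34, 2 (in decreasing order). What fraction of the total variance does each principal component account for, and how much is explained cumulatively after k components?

Step 1 — total variance = trace(Sigma) = Σ λ_i = 59 + 34 + 2 = 95.

Step 2 — fraction explained by component i = λ_i / Σ λ:
  PC1: 59/95 = 0.6211
  PC2: 34/95 = 0.3579
  PC3: 2/95 = 0.0211

Step 3 — cumulative fraction after k components = (λ_1 + ... + λ_k) / Σ λ:
  k = 1: 59/95 = 0.6211
  k = 2: (59 + 34)/95 = 93/95 = 0.9789
  k = 3: (59 + 34 + 2)/95 = 95/95 = 1

Summary (fraction, with percent):

explained: PC1 0.6211 (62.11%), PC2 0.3579 (35.79%), PC3 0.0211 (2.11%);  cumulative: 0.6211, 0.9789, 1


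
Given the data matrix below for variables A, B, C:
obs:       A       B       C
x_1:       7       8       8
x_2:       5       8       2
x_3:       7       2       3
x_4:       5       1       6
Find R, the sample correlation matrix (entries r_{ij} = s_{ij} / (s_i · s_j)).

Step 1 — column means:
  mean(A) = (7 + 5 + 7 + 5) / 4 = 24/4 = 6
  mean(B) = (8 + 8 + 2 + 1) / 4 = 19/4 = 4.75
  mean(C) = (8 + 2 + 3 + 6) / 4 = 19/4 = 4.75

Step 2 — sample variances and covariances s[i,j] = (1/(n-1)) · Σ_k (x_{k,i} - mean_i) · (x_{k,j} - mean_j), with n-1 = 3:
  s[A,A] = ((1)·(1) + (-1)·(-1) + (1)·(1) + (-1)·(-1)) / 3 = 4/3 = 1.3333
  s[A,B] = ((1)·(3.25) + (-1)·(3.25) + (1)·(-2.75) + (-1)·(-3.75)) / 3 = 1/3 = 0.3333
  s[A,C] = ((1)·(3.25) + (-1)·(-2.75) + (1)·(-1.75) + (-1)·(1.25)) / 3 = 3/3 = 1
  s[B,B] = ((3.25)·(3.25) + (3.25)·(3.25) + (-2.75)·(-2.75) + (-3.75)·(-3.75)) / 3 = 42.75/3 = 14.25
  s[B,C] = ((3.25)·(3.25) + (3.25)·(-2.75) + (-2.75)·(-1.75) + (-3.75)·(1.25)) / 3 = 1.75/3 = 0.5833
  s[C,C] = ((3.25)·(3.25) + (-2.75)·(-2.75) + (-1.75)·(-1.75) + (1.25)·(1.25)) / 3 = 22.75/3 = 7.5833
  Sample standard deviations s_i = √(s[i,i]):
  s(A) = √(1.3333) = 1.1547
  s(B) = √(14.25) = 3.7749
  s(C) = √(7.5833) = 2.7538

Step 3 — r_{ij} = s_{ij} / (s_i · s_j):
  r[A,A] = 1 (diagonal).
  r[A,B] = 0.3333 / (1.1547 · 3.7749) = 0.3333 / 4.3589 = 0.0765
  r[A,C] = 1 / (1.1547 · 2.7538) = 1 / 3.1798 = 0.3145
  r[B,B] = 1 (diagonal).
  r[B,C] = 0.5833 / (3.7749 · 2.7538) = 0.5833 / 10.3953 = 0.0561
  r[C,C] = 1 (diagonal).

R is symmetric with unit diagonal. Assembling:

R = [[1, 0.0765, 0.3145],
 [0.0765, 1, 0.0561],
 [0.3145, 0.0561, 1]]


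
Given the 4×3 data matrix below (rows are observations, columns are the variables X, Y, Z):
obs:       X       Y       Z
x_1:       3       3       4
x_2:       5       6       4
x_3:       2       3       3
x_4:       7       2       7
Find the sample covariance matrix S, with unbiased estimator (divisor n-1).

Step 1 — column means:
  mean(X) = (3 + 5 + 2 + 7) / 4 = 17/4 = 4.25
  mean(Y) = (3 + 6 + 3 + 2) / 4 = 14/4 = 3.5
  mean(Z) = (4 + 4 + 3 + 7) / 4 = 18/4 = 4.5

Step 2 — sample covariance S[i,j] = (1/(n-1)) · Σ_k (x_{k,i} - mean_i) · (x_{k,j} - mean_j), with n-1 = 3.
  S[X,X] = ((-1.25)·(-1.25) + (0.75)·(0.75) + (-2.25)·(-2.25) + (2.75)·(2.75)) / 3 = 14.75/3 = 4.9167
  S[X,Y] = ((-1.25)·(-0.5) + (0.75)·(2.5) + (-2.25)·(-0.5) + (2.75)·(-1.5)) / 3 = -0.5/3 = -0.1667
  S[X,Z] = ((-1.25)·(-0.5) + (0.75)·(-0.5) + (-2.25)·(-1.5) + (2.75)·(2.5)) / 3 = 10.5/3 = 3.5
  S[Y,Y] = ((-0.5)·(-0.5) + (2.5)·(2.5) + (-0.5)·(-0.5) + (-1.5)·(-1.5)) / 3 = 9/3 = 3
  S[Y,Z] = ((-0.5)·(-0.5) + (2.5)·(-0.5) + (-0.5)·(-1.5) + (-1.5)·(2.5)) / 3 = -4/3 = -1.3333
  S[Z,Z] = ((-0.5)·(-0.5) + (-0.5)·(-0.5) + (-1.5)·(-1.5) + (2.5)·(2.5)) / 3 = 9/3 = 3

S is symmetric (S[j,i] = S[i,j]). Assembling:

S = [[4.9167, -0.1667, 3.5],
 [-0.1667, 3, -1.3333],
 [3.5, -1.3333, 3]]


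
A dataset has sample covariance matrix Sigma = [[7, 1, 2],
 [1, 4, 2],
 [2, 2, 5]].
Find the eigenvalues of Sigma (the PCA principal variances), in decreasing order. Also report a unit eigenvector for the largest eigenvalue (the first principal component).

Step 1 — characteristic polynomial p(λ) = det(λI - Sigma) = λ³ - tr·λ² + c_1·λ - det, where tr = trace, c_1 = sum of the principal 2×2 minors, det = det(Sigma):
  tr = 7 + 4 + 5 = 16,
  c_1 = (7·4 - (1)²) + (7·5 - (2)²) + (4·5 - (2)²) = 27 + 31 + 16 = 74,
  det = 7·(4·5 - (2)²) - (1)·((1)·5 - (2)·(2)) + (2)·((1)·(2) - 4·(2)) = 7·(16) - (1)·(1) + (2)·(-6) = 99.
  So p(λ) = λ³ - 16λ² + 74λ - 99.
Step 2 — look for an integer root (rational root theorem: any rational root is an integer divisor of 99). Testing λ = 9:
  p(9) = 729 - 1296 + 666 - 99 = 0  ✓
  Dividing out (λ - 9): p(λ) = (λ - 9)(λ² - 7λ + 11).
Step 3 — remaining eigenvalues from the quadratic λ² - 7λ + 11 = 0:
  Δ = 7² - 4·11 = 49 - 44 = 5,  λ = (7 ± √5)/2 = (7 ± 2.2361)/2 ≈ 4.618 or 2.382.
  Sorted: λ_1 = 9,  λ_2 = 4.618,  λ_3 = 2.382  (check: sum = 16 = tr ✓).

Step 4 — unit eigenvector for λ_1 = 9: v spans the null space of (Sigma - λ_1 I), whose rows are
  r_1 = (-2, 1, 2),  r_2 = (1, -5, 2),  r_3 = (2, 2, -4).
  v is orthogonal to every row, so take v ∝ r_1 × r_2 = ((1)·(2) - (2)·(-5), (2)·(1) - (-2)·(2), (-2)·(-5) - (1)·(1)) = (12, 6, 9).
  Rescale (divide by 3): u = (4, 2, 3).
  ||u|| = √((4)² + (2)² + (3)²) = √(29) ≈ 5.3852,  v_1 = u/||u|| ≈ (0.7428, 0.3714, 0.5571) (||v_1|| = 1).

λ_1 = 9,  λ_2 = 4.618,  λ_3 = 2.382;  v_1 ≈ (0.7428, 0.3714, 0.5571)
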